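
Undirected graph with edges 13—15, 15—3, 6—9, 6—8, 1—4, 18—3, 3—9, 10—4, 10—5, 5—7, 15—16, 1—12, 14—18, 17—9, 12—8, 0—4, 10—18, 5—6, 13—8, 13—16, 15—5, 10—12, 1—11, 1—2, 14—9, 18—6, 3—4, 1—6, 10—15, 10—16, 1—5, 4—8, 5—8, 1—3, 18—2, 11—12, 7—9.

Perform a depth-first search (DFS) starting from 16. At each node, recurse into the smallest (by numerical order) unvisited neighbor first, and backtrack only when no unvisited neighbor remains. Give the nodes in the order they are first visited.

Visit 16
16 → 10
10 → 4
4 → 0
4 → 1
1 → 2
2 → 18
18 → 3
3 → 9
9 → 6
6 → 5
5 → 7
5 → 8
8 → 12
12 → 11
8 → 13
13 → 15
9 → 14
9 → 17

16, 10, 4, 0, 1, 2, 18, 3, 9, 6, 5, 7, 8, 12, 11, 13, 15, 14, 17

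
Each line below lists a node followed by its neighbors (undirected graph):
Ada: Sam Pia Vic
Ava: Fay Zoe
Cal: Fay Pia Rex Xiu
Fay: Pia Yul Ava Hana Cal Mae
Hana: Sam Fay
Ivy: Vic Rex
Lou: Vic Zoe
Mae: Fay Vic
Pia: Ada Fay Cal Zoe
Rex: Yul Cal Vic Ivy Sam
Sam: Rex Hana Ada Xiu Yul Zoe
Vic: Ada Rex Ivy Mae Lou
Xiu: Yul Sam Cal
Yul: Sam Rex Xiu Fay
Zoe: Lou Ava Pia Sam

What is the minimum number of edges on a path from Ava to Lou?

Level 0: Ava
Level 1: Fay, Zoe
Level 2: Cal, Hana, Lou, Mae, Pia, Sam, Yul
Level 3: Ada, Rex, Vic, Xiu
Level 4: Ivy
Lou first appears at level 2.

2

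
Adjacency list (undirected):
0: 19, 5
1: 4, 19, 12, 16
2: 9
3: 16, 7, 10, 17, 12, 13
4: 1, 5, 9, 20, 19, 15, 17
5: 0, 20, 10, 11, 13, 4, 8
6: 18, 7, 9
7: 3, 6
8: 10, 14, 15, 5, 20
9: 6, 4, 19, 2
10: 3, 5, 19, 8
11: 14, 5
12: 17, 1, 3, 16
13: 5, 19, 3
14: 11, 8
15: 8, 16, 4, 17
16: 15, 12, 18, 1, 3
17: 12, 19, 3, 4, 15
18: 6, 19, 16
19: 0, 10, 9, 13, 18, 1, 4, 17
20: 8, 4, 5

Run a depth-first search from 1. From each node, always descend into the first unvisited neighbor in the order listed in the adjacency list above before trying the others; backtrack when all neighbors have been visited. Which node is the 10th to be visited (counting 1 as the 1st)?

8

Visit 1
1 → 4
4 → 5
5 → 0
0 → 19
19 → 10
10 → 3
3 → 16
16 → 15
15 → 8
8 → 14
14 → 11
8 → 20
15 → 17
17 → 12
16 → 18
18 → 6
6 → 7
6 → 9
9 → 2
3 → 13

Visit order: 1, 4, 5, 0, 19, 10, 3, 16, 15, 8, 14, 11, 20, 17, 12, 18, 6, 7, 9, 2, 13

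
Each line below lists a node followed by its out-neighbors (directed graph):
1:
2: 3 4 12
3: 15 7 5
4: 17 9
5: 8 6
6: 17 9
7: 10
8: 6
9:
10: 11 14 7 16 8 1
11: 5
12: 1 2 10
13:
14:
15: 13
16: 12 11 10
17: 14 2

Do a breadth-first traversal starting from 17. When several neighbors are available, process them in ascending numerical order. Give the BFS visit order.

17 → 2 → 14 → 3 → 4 → 12 → 5 → 7 → 15 → 9 → 1 → 10 → 6 → 8 → 13 → 11 → 16

Visit 17; enqueue 2, 14 → queue [2, 14]
Visit 2; enqueue 3, 4, 12 → queue [14, 3, 4, 12]
Visit 14 → queue [3, 4, 12]
Visit 3; enqueue 5, 7, 15 → queue [4, 12, 5, 7, 15]
Visit 4; enqueue 9 → queue [12, 5, 7, 15, 9]
Visit 12; enqueue 1, 10 → queue [5, 7, 15, 9, 1, 10]
Visit 5; enqueue 6, 8 → queue [7, 15, 9, 1, 10, 6, 8]
Visit 7 → queue [15, 9, 1, 10, 6, 8]
Visit 15; enqueue 13 → queue [9, 1, 10, 6, 8, 13]
Visit 9 → queue [1, 10, 6, 8, 13]
Visit 1 → queue [10, 6, 8, 13]
Visit 10; enqueue 11, 16 → queue [6, 8, 13, 11, 16]
Visit 6 → queue [8, 13, 11, 16]
Visit 8 → queue [13, 11, 16]
Visit 13 → queue [11, 16]
Visit 11 → queue [16]
Visit 16 → queue []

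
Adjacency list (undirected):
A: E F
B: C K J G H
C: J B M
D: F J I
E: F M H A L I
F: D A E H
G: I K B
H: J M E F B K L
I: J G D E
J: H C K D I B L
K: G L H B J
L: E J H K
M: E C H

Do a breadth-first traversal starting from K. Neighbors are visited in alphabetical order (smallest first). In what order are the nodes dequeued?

Visit K; enqueue B, G, H, J, L → queue [B, G, H, J, L]
Visit B; enqueue C → queue [G, H, J, L, C]
Visit G; enqueue I → queue [H, J, L, C, I]
Visit H; enqueue E, F, M → queue [J, L, C, I, E, F, M]
Visit J; enqueue D → queue [L, C, I, E, F, M, D]
Visit L → queue [C, I, E, F, M, D]
Visit C → queue [I, E, F, M, D]
Visit I → queue [E, F, M, D]
Visit E; enqueue A → queue [F, M, D, A]
Visit F → queue [M, D, A]
Visit M → queue [D, A]
Visit D → queue [A]
Visit A → queue []

K, B, G, H, J, L, C, I, E, F, M, D, A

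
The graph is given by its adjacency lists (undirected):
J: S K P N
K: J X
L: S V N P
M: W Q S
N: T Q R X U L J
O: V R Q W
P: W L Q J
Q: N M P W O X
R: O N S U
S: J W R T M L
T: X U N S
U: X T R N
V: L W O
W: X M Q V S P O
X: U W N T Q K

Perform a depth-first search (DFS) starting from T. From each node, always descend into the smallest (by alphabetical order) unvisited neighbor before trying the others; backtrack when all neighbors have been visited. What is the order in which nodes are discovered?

T N J K X Q M S L P W O R U V

Visit T
T → N
N → J
J → K
K → X
X → Q
Q → M
M → S
S → L
L → P
P → W
W → O
O → R
R → U
O → V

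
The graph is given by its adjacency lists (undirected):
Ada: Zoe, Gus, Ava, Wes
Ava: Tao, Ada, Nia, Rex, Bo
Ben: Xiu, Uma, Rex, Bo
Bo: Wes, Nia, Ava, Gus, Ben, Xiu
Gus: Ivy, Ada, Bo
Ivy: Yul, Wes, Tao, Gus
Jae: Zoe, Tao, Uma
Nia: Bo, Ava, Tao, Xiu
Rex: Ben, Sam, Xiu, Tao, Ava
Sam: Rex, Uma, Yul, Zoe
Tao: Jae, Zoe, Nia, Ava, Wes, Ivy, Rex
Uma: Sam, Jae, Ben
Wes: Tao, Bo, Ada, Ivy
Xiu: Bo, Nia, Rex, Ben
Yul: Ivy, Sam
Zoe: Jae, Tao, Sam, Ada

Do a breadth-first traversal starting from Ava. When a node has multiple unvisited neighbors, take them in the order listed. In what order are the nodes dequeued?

Visit Ava; enqueue Tao, Ada, Nia, Rex, Bo → queue [Tao, Ada, Nia, Rex, Bo]
Visit Tao; enqueue Jae, Zoe, Wes, Ivy → queue [Ada, Nia, Rex, Bo, Jae, Zoe, Wes, Ivy]
Visit Ada; enqueue Gus → queue [Nia, Rex, Bo, Jae, Zoe, Wes, Ivy, Gus]
Visit Nia; enqueue Xiu → queue [Rex, Bo, Jae, Zoe, Wes, Ivy, Gus, Xiu]
Visit Rex; enqueue Ben, Sam → queue [Bo, Jae, Zoe, Wes, Ivy, Gus, Xiu, Ben, Sam]
Visit Bo → queue [Jae, Zoe, Wes, Ivy, Gus, Xiu, Ben, Sam]
Visit Jae; enqueue Uma → queue [Zoe, Wes, Ivy, Gus, Xiu, Ben, Sam, Uma]
Visit Zoe → queue [Wes, Ivy, Gus, Xiu, Ben, Sam, Uma]
Visit Wes → queue [Ivy, Gus, Xiu, Ben, Sam, Uma]
Visit Ivy; enqueue Yul → queue [Gus, Xiu, Ben, Sam, Uma, Yul]
Visit Gus → queue [Xiu, Ben, Sam, Uma, Yul]
Visit Xiu → queue [Ben, Sam, Uma, Yul]
Visit Ben → queue [Sam, Uma, Yul]
Visit Sam → queue [Uma, Yul]
Visit Uma → queue [Yul]
Visit Yul → queue []

Ava, Tao, Ada, Nia, Rex, Bo, Jae, Zoe, Wes, Ivy, Gus, Xiu, Ben, Sam, Uma, Yul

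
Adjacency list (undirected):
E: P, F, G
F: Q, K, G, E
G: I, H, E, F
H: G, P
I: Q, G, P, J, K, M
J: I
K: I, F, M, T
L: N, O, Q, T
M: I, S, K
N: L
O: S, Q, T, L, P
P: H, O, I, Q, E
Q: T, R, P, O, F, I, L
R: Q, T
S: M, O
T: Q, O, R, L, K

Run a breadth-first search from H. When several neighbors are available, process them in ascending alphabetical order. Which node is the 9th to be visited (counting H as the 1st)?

Visit H; enqueue G, P → queue [G, P]
Visit G; enqueue E, F, I → queue [P, E, F, I]
Visit P; enqueue O, Q → queue [E, F, I, O, Q]
Visit E → queue [F, I, O, Q]
Visit F; enqueue K → queue [I, O, Q, K]
Visit I; enqueue J, M → queue [O, Q, K, J, M]
Visit O; enqueue L, S, T → queue [Q, K, J, M, L, S, T]
Visit Q; enqueue R → queue [K, J, M, L, S, T, R]
Visit K → queue [J, M, L, S, T, R]
Visit J → queue [M, L, S, T, R]
Visit M → queue [L, S, T, R]
Visit L; enqueue N → queue [S, T, R, N]
Visit S → queue [T, R, N]
Visit T → queue [R, N]
Visit R → queue [N]
Visit N → queue []

Visit order: H, G, P, E, F, I, O, Q, K, J, M, L, S, T, R, N

K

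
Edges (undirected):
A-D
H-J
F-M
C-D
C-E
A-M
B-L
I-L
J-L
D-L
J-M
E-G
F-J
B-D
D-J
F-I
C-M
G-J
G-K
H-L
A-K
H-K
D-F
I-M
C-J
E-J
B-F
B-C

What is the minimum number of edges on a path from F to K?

Level 0: F
Level 1: B, D, I, J, M
Level 2: A, C, E, G, H, L
Level 3: K
K first appears at level 3.

3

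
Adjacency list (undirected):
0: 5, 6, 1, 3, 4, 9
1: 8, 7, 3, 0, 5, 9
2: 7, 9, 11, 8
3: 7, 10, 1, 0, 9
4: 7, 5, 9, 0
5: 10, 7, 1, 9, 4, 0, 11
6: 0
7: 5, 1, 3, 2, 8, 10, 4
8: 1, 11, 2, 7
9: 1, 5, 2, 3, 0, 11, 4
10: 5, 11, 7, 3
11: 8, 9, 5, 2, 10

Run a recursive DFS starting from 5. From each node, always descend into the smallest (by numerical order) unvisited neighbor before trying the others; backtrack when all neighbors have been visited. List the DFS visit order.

Visit 5
5 → 0
0 → 1
1 → 3
3 → 7
7 → 2
2 → 8
8 → 11
11 → 9
9 → 4
11 → 10
0 → 6

5, 0, 1, 3, 7, 2, 8, 11, 9, 4, 10, 6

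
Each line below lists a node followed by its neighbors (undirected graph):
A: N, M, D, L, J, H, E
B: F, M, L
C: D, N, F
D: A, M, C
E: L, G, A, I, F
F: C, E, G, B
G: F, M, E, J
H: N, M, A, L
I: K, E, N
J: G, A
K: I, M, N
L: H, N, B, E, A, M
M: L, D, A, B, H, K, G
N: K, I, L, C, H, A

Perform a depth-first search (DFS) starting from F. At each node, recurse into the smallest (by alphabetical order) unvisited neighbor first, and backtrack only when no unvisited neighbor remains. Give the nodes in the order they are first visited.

Visit F
F → B
B → L
L → A
A → D
D → C
C → N
N → H
H → M
M → G
G → E
E → I
I → K
G → J

F -> B -> L -> A -> D -> C -> N -> H -> M -> G -> E -> I -> K -> J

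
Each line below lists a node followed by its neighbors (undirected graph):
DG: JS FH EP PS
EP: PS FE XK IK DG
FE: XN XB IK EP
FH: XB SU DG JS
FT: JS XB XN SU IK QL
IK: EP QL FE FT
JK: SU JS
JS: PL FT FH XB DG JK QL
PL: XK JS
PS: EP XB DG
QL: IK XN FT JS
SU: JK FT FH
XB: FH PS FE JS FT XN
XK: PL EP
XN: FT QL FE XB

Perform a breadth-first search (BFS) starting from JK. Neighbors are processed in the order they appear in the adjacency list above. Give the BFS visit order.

JK → SU → JS → FT → FH → PL → XB → DG → QL → XN → IK → XK → PS → FE → EP

Visit JK; enqueue SU, JS → queue [SU, JS]
Visit SU; enqueue FT, FH → queue [JS, FT, FH]
Visit JS; enqueue PL, XB, DG, QL → queue [FT, FH, PL, XB, DG, QL]
Visit FT; enqueue XN, IK → queue [FH, PL, XB, DG, QL, XN, IK]
Visit FH → queue [PL, XB, DG, QL, XN, IK]
Visit PL; enqueue XK → queue [XB, DG, QL, XN, IK, XK]
Visit XB; enqueue PS, FE → queue [DG, QL, XN, IK, XK, PS, FE]
Visit DG; enqueue EP → queue [QL, XN, IK, XK, PS, FE, EP]
Visit QL → queue [XN, IK, XK, PS, FE, EP]
Visit XN → queue [IK, XK, PS, FE, EP]
Visit IK → queue [XK, PS, FE, EP]
Visit XK → queue [PS, FE, EP]
Visit PS → queue [FE, EP]
Visit FE → queue [EP]
Visit EP → queue []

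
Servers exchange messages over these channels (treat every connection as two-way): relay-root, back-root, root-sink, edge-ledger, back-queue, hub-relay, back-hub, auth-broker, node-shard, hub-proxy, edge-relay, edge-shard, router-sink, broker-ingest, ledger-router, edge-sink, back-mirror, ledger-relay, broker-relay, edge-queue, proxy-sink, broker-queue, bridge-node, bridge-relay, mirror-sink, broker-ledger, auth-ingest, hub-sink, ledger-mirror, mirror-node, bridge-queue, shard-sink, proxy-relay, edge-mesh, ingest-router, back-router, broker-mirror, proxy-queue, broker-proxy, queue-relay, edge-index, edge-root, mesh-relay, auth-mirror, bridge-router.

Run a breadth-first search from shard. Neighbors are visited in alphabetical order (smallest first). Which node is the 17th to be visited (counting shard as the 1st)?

Visit shard; enqueue edge, node, sink → queue [edge, node, sink]
Visit edge; enqueue index, ledger, mesh, queue, relay, root → queue [node, sink, index, ledger, mesh, queue, relay, root]
Visit node; enqueue bridge, mirror → queue [sink, index, ledger, mesh, queue, relay, root, bridge, mirror]
Visit sink; enqueue hub, proxy, router → queue [index, ledger, mesh, queue, relay, root, bridge, mirror, hub, proxy, router]
Visit index → queue [ledger, mesh, queue, relay, root, bridge, mirror, hub, proxy, router]
Visit ledger; enqueue broker → queue [mesh, queue, relay, root, bridge, mirror, hub, proxy, router, broker]
Visit mesh → queue [queue, relay, root, bridge, mirror, hub, proxy, router, broker]
Visit queue; enqueue back → queue [relay, root, bridge, mirror, hub, proxy, router, broker, back]
Visit relay → queue [root, bridge, mirror, hub, proxy, router, broker, back]
Visit root → queue [bridge, mirror, hub, proxy, router, broker, back]
Visit bridge → queue [mirror, hub, proxy, router, broker, back]
Visit mirror; enqueue auth → queue [hub, proxy, router, broker, back, auth]
Visit hub → queue [proxy, router, broker, back, auth]
Visit proxy → queue [router, broker, back, auth]
Visit router; enqueue ingest → queue [broker, back, auth, ingest]
Visit broker → queue [back, auth, ingest]
Visit back → queue [auth, ingest]
Visit auth → queue [ingest]
Visit ingest → queue []

Visit order: shard, edge, node, sink, index, ledger, mesh, queue, relay, root, bridge, mirror, hub, proxy, router, broker, back, auth, ingest

back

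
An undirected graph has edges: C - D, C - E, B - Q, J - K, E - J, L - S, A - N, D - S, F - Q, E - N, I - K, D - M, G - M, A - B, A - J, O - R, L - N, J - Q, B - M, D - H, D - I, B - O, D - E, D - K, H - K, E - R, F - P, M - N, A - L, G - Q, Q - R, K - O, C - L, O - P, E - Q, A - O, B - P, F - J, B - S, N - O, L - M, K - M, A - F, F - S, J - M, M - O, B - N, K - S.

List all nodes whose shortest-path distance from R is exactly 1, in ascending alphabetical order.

E, O, Q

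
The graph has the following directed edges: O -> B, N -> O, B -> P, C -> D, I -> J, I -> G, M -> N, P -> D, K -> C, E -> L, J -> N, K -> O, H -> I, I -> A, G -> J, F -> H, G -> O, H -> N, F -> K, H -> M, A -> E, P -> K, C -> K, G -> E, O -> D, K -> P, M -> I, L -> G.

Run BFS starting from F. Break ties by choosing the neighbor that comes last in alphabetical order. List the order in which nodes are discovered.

F, K, H, P, O, C, N, M, I, D, B, J, G, A, E, L

Visit F; enqueue K, H → queue [K, H]
Visit K; enqueue P, O, C → queue [H, P, O, C]
Visit H; enqueue N, M, I → queue [P, O, C, N, M, I]
Visit P; enqueue D → queue [O, C, N, M, I, D]
Visit O; enqueue B → queue [C, N, M, I, D, B]
Visit C → queue [N, M, I, D, B]
Visit N → queue [M, I, D, B]
Visit M → queue [I, D, B]
Visit I; enqueue J, G, A → queue [D, B, J, G, A]
Visit D → queue [B, J, G, A]
Visit B → queue [J, G, A]
Visit J → queue [G, A]
Visit G; enqueue E → queue [A, E]
Visit A → queue [E]
Visit E; enqueue L → queue [L]
Visit L → queue []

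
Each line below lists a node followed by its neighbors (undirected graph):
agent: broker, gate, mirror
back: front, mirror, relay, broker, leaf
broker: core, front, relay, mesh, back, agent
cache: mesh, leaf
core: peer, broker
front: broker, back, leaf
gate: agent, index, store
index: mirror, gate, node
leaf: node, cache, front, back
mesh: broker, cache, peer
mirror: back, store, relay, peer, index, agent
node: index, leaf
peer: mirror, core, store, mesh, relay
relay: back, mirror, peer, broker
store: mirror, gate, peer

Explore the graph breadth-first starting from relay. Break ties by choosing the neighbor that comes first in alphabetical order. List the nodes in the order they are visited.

relay back broker mirror peer front leaf agent core mesh index store cache node gate

Visit relay; enqueue back, broker, mirror, peer → queue [back, broker, mirror, peer]
Visit back; enqueue front, leaf → queue [broker, mirror, peer, front, leaf]
Visit broker; enqueue agent, core, mesh → queue [mirror, peer, front, leaf, agent, core, mesh]
Visit mirror; enqueue index, store → queue [peer, front, leaf, agent, core, mesh, index, store]
Visit peer → queue [front, leaf, agent, core, mesh, index, store]
Visit front → queue [leaf, agent, core, mesh, index, store]
Visit leaf; enqueue cache, node → queue [agent, core, mesh, index, store, cache, node]
Visit agent; enqueue gate → queue [core, mesh, index, store, cache, node, gate]
Visit core → queue [mesh, index, store, cache, node, gate]
Visit mesh → queue [index, store, cache, node, gate]
Visit index → queue [store, cache, node, gate]
Visit store → queue [cache, node, gate]
Visit cache → queue [node, gate]
Visit node → queue [gate]
Visit gate → queue []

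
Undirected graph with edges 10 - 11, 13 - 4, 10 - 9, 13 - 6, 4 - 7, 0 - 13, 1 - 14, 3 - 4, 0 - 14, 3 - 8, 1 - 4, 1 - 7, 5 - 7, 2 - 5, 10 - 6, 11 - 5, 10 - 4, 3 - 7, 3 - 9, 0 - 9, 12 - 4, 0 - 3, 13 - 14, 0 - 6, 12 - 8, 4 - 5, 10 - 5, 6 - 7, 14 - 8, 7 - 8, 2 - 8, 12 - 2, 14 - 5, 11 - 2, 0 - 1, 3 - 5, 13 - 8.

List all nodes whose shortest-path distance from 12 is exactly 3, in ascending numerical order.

Level 0: 12
Level 1: 2, 4, 8
Level 2: 1, 3, 5, 7, 10, 11, 13, 14
Level 3: 0, 6, 9

0, 6, 9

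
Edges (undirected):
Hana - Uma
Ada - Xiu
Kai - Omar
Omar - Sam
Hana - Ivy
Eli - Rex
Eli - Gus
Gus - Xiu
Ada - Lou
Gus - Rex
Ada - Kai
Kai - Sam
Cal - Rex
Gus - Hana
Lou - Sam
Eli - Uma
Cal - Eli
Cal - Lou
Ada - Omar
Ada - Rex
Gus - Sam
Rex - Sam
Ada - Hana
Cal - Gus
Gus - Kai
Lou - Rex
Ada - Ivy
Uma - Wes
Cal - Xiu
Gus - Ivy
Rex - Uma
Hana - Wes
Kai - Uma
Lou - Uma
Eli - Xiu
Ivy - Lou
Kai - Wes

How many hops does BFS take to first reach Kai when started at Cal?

2

Level 0: Cal
Level 1: Eli, Gus, Lou, Rex, Xiu
Level 2: Ada, Hana, Ivy, Kai, Sam, Uma
Level 3: Omar, Wes
Kai first appears at level 2.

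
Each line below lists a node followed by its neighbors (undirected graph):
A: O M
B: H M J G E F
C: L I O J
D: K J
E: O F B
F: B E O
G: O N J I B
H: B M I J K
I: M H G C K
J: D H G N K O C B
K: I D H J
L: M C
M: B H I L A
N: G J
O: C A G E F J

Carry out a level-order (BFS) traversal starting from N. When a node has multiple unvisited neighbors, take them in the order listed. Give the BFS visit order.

Visit N; enqueue G, J → queue [G, J]
Visit G; enqueue O, I, B → queue [J, O, I, B]
Visit J; enqueue D, H, K, C → queue [O, I, B, D, H, K, C]
Visit O; enqueue A, E, F → queue [I, B, D, H, K, C, A, E, F]
Visit I; enqueue M → queue [B, D, H, K, C, A, E, F, M]
Visit B → queue [D, H, K, C, A, E, F, M]
Visit D → queue [H, K, C, A, E, F, M]
Visit H → queue [K, C, A, E, F, M]
Visit K → queue [C, A, E, F, M]
Visit C; enqueue L → queue [A, E, F, M, L]
Visit A → queue [E, F, M, L]
Visit E → queue [F, M, L]
Visit F → queue [M, L]
Visit M → queue [L]
Visit L → queue []

N, G, J, O, I, B, D, H, K, C, A, E, F, M, L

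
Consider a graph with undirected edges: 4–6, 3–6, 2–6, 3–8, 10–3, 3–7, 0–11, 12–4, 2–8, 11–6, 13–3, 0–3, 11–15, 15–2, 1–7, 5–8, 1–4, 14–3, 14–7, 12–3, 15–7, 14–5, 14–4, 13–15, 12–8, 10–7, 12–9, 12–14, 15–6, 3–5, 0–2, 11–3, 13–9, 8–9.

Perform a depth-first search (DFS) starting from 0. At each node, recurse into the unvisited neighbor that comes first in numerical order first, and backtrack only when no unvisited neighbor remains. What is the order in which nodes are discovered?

0 → 2 → 6 → 3 → 5 → 8 → 9 → 12 → 4 → 1 → 7 → 10 → 14 → 15 → 11 → 13

Visit 0
0 → 2
2 → 6
6 → 3
3 → 5
5 → 8
8 → 9
9 → 12
12 → 4
4 → 1
1 → 7
7 → 10
7 → 14
7 → 15
15 → 11
15 → 13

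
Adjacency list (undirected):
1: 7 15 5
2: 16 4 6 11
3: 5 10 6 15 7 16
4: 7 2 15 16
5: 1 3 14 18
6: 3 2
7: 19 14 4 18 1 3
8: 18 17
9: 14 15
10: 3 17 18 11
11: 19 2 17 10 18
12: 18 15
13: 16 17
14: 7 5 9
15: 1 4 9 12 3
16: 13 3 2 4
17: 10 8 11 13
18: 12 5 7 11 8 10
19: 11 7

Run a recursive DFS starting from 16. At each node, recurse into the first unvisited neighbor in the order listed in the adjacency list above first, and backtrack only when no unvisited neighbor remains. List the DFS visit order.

16 → 13 → 17 → 10 → 3 → 5 → 1 → 7 → 19 → 11 → 2 → 4 → 15 → 9 → 14 → 12 → 18 → 8 → 6

Visit 16
16 → 13
13 → 17
17 → 10
10 → 3
3 → 5
5 → 1
1 → 7
7 → 19
19 → 11
11 → 2
2 → 4
4 → 15
15 → 9
9 → 14
15 → 12
12 → 18
18 → 8
2 → 6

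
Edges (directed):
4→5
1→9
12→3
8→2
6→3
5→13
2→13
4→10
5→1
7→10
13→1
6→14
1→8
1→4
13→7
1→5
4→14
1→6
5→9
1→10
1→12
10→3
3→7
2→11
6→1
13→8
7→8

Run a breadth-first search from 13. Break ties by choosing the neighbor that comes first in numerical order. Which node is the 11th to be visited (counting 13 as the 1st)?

2

Visit 13; enqueue 1, 7, 8 → queue [1, 7, 8]
Visit 1; enqueue 4, 5, 6, 9, 10, 12 → queue [7, 8, 4, 5, 6, 9, 10, 12]
Visit 7 → queue [8, 4, 5, 6, 9, 10, 12]
Visit 8; enqueue 2 → queue [4, 5, 6, 9, 10, 12, 2]
Visit 4; enqueue 14 → queue [5, 6, 9, 10, 12, 2, 14]
Visit 5 → queue [6, 9, 10, 12, 2, 14]
Visit 6; enqueue 3 → queue [9, 10, 12, 2, 14, 3]
Visit 9 → queue [10, 12, 2, 14, 3]
Visit 10 → queue [12, 2, 14, 3]
Visit 12 → queue [2, 14, 3]
Visit 2; enqueue 11 → queue [14, 3, 11]
Visit 14 → queue [3, 11]
Visit 3 → queue [11]
Visit 11 → queue []

Visit order: 13, 1, 7, 8, 4, 5, 6, 9, 10, 12, 2, 14, 3, 11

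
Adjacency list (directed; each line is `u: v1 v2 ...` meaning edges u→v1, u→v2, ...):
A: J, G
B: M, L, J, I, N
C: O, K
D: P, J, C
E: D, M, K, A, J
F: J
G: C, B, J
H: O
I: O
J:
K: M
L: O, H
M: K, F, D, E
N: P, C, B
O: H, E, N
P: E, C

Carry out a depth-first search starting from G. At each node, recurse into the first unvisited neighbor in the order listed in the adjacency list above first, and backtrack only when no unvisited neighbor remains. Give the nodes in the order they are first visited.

G C O H E D P J M K F A N B L I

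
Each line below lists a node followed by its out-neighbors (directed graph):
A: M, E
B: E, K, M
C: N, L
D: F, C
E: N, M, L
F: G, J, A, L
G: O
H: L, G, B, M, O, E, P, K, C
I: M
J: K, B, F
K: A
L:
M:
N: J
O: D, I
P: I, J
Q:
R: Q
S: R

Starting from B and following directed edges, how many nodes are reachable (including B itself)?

14

BFS from B visits: B, E, K, M, L, N, A, J, F, G, O, D, I, C
Reachable nodes: 14 of 19 total.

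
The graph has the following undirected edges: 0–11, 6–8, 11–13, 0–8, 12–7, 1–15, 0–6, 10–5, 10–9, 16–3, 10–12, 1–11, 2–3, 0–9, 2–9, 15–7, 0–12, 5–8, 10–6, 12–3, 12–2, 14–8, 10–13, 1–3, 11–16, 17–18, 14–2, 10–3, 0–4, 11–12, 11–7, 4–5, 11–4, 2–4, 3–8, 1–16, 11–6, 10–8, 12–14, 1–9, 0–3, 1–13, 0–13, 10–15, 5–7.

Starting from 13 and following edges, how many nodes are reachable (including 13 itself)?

17

BFS from 13 visits: 13, 0, 1, 10, 11, 3, 4, 6, 8, 9, 12, 15, 16, 5, 7, 2, 14
Reachable nodes: 17 of 19 total.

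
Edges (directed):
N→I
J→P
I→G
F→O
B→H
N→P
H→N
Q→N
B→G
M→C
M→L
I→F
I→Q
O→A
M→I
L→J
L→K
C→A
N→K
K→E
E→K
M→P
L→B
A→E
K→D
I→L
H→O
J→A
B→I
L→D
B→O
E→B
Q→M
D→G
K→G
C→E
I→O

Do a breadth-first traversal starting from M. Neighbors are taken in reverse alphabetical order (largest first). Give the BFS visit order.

Visit M; enqueue P, L, I, C → queue [P, L, I, C]
Visit P → queue [L, I, C]
Visit L; enqueue K, J, D, B → queue [I, C, K, J, D, B]
Visit I; enqueue Q, O, G, F → queue [C, K, J, D, B, Q, O, G, F]
Visit C; enqueue E, A → queue [K, J, D, B, Q, O, G, F, E, A]
Visit K → queue [J, D, B, Q, O, G, F, E, A]
Visit J → queue [D, B, Q, O, G, F, E, A]
Visit D → queue [B, Q, O, G, F, E, A]
Visit B; enqueue H → queue [Q, O, G, F, E, A, H]
Visit Q; enqueue N → queue [O, G, F, E, A, H, N]
Visit O → queue [G, F, E, A, H, N]
Visit G → queue [F, E, A, H, N]
Visit F → queue [E, A, H, N]
Visit E → queue [A, H, N]
Visit A → queue [H, N]
Visit H → queue [N]
Visit N → queue []

M P L I C K J D B Q O G F E A H N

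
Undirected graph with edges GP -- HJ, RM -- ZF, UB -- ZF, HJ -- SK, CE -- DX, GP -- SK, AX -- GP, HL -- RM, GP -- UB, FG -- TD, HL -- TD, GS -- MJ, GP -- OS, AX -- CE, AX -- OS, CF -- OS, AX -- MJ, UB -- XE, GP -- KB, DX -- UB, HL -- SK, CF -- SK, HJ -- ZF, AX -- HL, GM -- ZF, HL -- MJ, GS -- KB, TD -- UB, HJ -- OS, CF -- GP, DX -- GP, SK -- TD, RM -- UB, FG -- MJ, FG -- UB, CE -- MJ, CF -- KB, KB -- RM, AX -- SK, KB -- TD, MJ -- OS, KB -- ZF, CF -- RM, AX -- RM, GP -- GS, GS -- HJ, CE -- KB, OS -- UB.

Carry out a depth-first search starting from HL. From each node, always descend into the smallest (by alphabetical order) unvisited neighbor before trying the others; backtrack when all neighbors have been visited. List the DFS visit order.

Visit HL
HL → AX
AX → CE
CE → DX
DX → GP
GP → CF
CF → KB
KB → GS
GS → HJ
HJ → OS
OS → MJ
MJ → FG
FG → TD
TD → SK
TD → UB
UB → RM
RM → ZF
ZF → GM
UB → XE

HL AX CE DX GP CF KB GS HJ OS MJ FG TD SK UB RM ZF GM XE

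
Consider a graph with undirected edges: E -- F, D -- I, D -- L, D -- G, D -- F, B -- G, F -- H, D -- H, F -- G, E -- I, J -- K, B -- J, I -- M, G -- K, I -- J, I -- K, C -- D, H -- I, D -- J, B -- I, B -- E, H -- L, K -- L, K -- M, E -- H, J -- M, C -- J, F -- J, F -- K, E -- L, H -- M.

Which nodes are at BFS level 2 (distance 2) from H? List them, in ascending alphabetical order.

Level 0: H
Level 1: D, E, F, I, L, M
Level 2: B, C, G, J, K

B, C, G, J, K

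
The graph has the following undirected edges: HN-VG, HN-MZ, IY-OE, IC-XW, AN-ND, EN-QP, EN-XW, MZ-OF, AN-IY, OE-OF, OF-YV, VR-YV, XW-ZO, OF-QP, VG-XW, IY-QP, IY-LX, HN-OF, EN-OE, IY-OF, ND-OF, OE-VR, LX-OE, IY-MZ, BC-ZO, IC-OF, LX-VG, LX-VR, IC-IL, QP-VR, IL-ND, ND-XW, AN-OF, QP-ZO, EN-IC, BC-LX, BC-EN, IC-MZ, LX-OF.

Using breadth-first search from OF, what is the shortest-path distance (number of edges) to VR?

2

Level 0: OF
Level 1: AN, HN, IC, IY, LX, MZ, ND, OE, QP, YV
Level 2: BC, EN, IL, VG, VR, XW, ZO
VR first appears at level 2.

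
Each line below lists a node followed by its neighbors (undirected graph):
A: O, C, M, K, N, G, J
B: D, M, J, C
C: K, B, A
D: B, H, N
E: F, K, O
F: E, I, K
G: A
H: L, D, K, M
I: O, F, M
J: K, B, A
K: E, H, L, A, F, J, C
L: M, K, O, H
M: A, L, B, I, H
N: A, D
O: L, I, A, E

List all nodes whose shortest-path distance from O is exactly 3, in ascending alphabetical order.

Level 0: O
Level 1: A, E, I, L
Level 2: C, F, G, H, J, K, M, N
Level 3: B, D

B, D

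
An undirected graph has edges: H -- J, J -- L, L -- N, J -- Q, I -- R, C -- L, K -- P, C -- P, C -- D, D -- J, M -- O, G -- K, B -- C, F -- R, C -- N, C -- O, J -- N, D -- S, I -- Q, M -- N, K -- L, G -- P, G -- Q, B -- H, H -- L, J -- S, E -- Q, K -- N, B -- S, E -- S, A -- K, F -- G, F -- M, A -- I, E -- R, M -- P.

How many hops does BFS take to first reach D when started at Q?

2

Level 0: Q
Level 1: E, G, I, J
Level 2: A, D, F, H, K, L, N, P, R, S
Level 3: B, C, M
Level 4: O
D first appears at level 2.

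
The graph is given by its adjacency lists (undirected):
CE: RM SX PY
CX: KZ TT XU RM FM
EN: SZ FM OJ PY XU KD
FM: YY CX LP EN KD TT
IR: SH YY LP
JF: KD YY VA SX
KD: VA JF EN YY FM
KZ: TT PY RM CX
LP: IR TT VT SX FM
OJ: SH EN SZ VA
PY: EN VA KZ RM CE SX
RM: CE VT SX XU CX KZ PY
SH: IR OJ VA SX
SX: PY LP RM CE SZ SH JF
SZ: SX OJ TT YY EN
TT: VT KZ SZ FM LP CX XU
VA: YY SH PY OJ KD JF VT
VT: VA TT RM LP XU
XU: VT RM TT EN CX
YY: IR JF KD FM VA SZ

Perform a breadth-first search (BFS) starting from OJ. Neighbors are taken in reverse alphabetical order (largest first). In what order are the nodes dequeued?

OJ -> VA -> SZ -> SH -> EN -> YY -> VT -> PY -> KD -> JF -> TT -> SX -> IR -> XU -> FM -> RM -> LP -> KZ -> CE -> CX

Visit OJ; enqueue VA, SZ, SH, EN → queue [VA, SZ, SH, EN]
Visit VA; enqueue YY, VT, PY, KD, JF → queue [SZ, SH, EN, YY, VT, PY, KD, JF]
Visit SZ; enqueue TT, SX → queue [SH, EN, YY, VT, PY, KD, JF, TT, SX]
Visit SH; enqueue IR → queue [EN, YY, VT, PY, KD, JF, TT, SX, IR]
Visit EN; enqueue XU, FM → queue [YY, VT, PY, KD, JF, TT, SX, IR, XU, FM]
Visit YY → queue [VT, PY, KD, JF, TT, SX, IR, XU, FM]
Visit VT; enqueue RM, LP → queue [PY, KD, JF, TT, SX, IR, XU, FM, RM, LP]
Visit PY; enqueue KZ, CE → queue [KD, JF, TT, SX, IR, XU, FM, RM, LP, KZ, CE]
Visit KD → queue [JF, TT, SX, IR, XU, FM, RM, LP, KZ, CE]
Visit JF → queue [TT, SX, IR, XU, FM, RM, LP, KZ, CE]
Visit TT; enqueue CX → queue [SX, IR, XU, FM, RM, LP, KZ, CE, CX]
Visit SX → queue [IR, XU, FM, RM, LP, KZ, CE, CX]
Visit IR → queue [XU, FM, RM, LP, KZ, CE, CX]
Visit XU → queue [FM, RM, LP, KZ, CE, CX]
Visit FM → queue [RM, LP, KZ, CE, CX]
Visit RM → queue [LP, KZ, CE, CX]
Visit LP → queue [KZ, CE, CX]
Visit KZ → queue [CE, CX]
Visit CE → queue [CX]
Visit CX → queue []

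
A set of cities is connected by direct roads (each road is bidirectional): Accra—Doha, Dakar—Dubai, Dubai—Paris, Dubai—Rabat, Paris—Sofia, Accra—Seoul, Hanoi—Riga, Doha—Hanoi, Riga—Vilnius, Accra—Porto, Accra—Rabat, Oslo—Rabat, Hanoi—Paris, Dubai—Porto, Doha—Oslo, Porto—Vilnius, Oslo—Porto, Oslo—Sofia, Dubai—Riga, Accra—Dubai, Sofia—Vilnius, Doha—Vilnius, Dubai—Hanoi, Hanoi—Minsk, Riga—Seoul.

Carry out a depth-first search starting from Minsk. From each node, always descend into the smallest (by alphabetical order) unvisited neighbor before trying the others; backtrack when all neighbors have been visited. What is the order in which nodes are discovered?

Minsk → Hanoi → Doha → Accra → Dubai → Dakar → Paris → Sofia → Oslo → Porto → Vilnius → Riga → Seoul → Rabat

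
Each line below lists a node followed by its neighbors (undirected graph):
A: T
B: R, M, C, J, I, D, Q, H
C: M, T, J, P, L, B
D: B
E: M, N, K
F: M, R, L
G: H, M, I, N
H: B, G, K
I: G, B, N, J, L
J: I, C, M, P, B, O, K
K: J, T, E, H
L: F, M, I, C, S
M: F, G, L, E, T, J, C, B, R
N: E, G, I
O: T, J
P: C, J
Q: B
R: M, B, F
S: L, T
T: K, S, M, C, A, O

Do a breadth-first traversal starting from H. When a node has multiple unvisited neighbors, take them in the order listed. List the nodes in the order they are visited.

Visit H; enqueue B, G, K → queue [B, G, K]
Visit B; enqueue R, M, C, J, I, D, Q → queue [G, K, R, M, C, J, I, D, Q]
Visit G; enqueue N → queue [K, R, M, C, J, I, D, Q, N]
Visit K; enqueue T, E → queue [R, M, C, J, I, D, Q, N, T, E]
Visit R; enqueue F → queue [M, C, J, I, D, Q, N, T, E, F]
Visit M; enqueue L → queue [C, J, I, D, Q, N, T, E, F, L]
Visit C; enqueue P → queue [J, I, D, Q, N, T, E, F, L, P]
Visit J; enqueue O → queue [I, D, Q, N, T, E, F, L, P, O]
Visit I → queue [D, Q, N, T, E, F, L, P, O]
Visit D → queue [Q, N, T, E, F, L, P, O]
Visit Q → queue [N, T, E, F, L, P, O]
Visit N → queue [T, E, F, L, P, O]
Visit T; enqueue S, A → queue [E, F, L, P, O, S, A]
Visit E → queue [F, L, P, O, S, A]
Visit F → queue [L, P, O, S, A]
Visit L → queue [P, O, S, A]
Visit P → queue [O, S, A]
Visit O → queue [S, A]
Visit S → queue [A]
Visit A → queue []

H, B, G, K, R, M, C, J, I, D, Q, N, T, E, F, L, P, O, S, A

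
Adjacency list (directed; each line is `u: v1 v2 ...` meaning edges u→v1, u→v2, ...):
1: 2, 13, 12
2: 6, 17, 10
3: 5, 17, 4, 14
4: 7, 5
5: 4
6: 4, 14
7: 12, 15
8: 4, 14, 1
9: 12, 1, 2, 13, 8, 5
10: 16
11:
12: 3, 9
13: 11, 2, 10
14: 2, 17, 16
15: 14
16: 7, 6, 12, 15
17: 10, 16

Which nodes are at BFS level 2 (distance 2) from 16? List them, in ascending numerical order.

Level 0: 16
Level 1: 6, 7, 12, 15
Level 2: 3, 4, 9, 14
Level 3: 1, 2, 5, 8, 13, 17
Level 4: 10, 11

3, 4, 9, 14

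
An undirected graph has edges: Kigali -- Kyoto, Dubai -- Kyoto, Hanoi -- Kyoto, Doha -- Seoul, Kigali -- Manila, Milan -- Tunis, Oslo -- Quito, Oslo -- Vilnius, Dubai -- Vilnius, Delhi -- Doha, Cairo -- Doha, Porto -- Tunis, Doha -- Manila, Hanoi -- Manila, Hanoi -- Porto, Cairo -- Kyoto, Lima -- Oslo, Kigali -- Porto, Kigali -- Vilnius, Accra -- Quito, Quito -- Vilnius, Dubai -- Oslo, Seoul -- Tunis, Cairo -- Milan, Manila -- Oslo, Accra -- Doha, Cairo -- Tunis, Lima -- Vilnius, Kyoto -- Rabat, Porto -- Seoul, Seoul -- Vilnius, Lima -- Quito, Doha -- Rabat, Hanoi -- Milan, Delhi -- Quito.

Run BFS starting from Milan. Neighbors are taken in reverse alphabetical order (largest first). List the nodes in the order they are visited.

Milan, Tunis, Hanoi, Cairo, Seoul, Porto, Manila, Kyoto, Doha, Vilnius, Kigali, Oslo, Rabat, Dubai, Delhi, Accra, Quito, Lima

Visit Milan; enqueue Tunis, Hanoi, Cairo → queue [Tunis, Hanoi, Cairo]
Visit Tunis; enqueue Seoul, Porto → queue [Hanoi, Cairo, Seoul, Porto]
Visit Hanoi; enqueue Manila, Kyoto → queue [Cairo, Seoul, Porto, Manila, Kyoto]
Visit Cairo; enqueue Doha → queue [Seoul, Porto, Manila, Kyoto, Doha]
Visit Seoul; enqueue Vilnius → queue [Porto, Manila, Kyoto, Doha, Vilnius]
Visit Porto; enqueue Kigali → queue [Manila, Kyoto, Doha, Vilnius, Kigali]
Visit Manila; enqueue Oslo → queue [Kyoto, Doha, Vilnius, Kigali, Oslo]
Visit Kyoto; enqueue Rabat, Dubai → queue [Doha, Vilnius, Kigali, Oslo, Rabat, Dubai]
Visit Doha; enqueue Delhi, Accra → queue [Vilnius, Kigali, Oslo, Rabat, Dubai, Delhi, Accra]
Visit Vilnius; enqueue Quito, Lima → queue [Kigali, Oslo, Rabat, Dubai, Delhi, Accra, Quito, Lima]
Visit Kigali → queue [Oslo, Rabat, Dubai, Delhi, Accra, Quito, Lima]
Visit Oslo → queue [Rabat, Dubai, Delhi, Accra, Quito, Lima]
Visit Rabat → queue [Dubai, Delhi, Accra, Quito, Lima]
Visit Dubai → queue [Delhi, Accra, Quito, Lima]
Visit Delhi → queue [Accra, Quito, Lima]
Visit Accra → queue [Quito, Lima]
Visit Quito → queue [Lima]
Visit Lima → queue []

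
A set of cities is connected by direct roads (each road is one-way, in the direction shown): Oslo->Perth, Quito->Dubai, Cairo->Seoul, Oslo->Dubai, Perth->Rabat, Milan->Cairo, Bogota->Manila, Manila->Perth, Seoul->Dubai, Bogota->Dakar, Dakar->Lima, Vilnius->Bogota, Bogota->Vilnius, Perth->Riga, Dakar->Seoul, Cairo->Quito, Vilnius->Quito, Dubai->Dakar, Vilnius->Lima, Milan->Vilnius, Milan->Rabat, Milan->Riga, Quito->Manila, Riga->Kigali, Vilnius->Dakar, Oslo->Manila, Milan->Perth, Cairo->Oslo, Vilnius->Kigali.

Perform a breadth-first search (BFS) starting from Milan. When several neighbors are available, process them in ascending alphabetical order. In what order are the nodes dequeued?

Visit Milan; enqueue Cairo, Perth, Rabat, Riga, Vilnius → queue [Cairo, Perth, Rabat, Riga, Vilnius]
Visit Cairo; enqueue Oslo, Quito, Seoul → queue [Perth, Rabat, Riga, Vilnius, Oslo, Quito, Seoul]
Visit Perth → queue [Rabat, Riga, Vilnius, Oslo, Quito, Seoul]
Visit Rabat → queue [Riga, Vilnius, Oslo, Quito, Seoul]
Visit Riga; enqueue Kigali → queue [Vilnius, Oslo, Quito, Seoul, Kigali]
Visit Vilnius; enqueue Bogota, Dakar, Lima → queue [Oslo, Quito, Seoul, Kigali, Bogota, Dakar, Lima]
Visit Oslo; enqueue Dubai, Manila → queue [Quito, Seoul, Kigali, Bogota, Dakar, Lima, Dubai, Manila]
Visit Quito → queue [Seoul, Kigali, Bogota, Dakar, Lima, Dubai, Manila]
Visit Seoul → queue [Kigali, Bogota, Dakar, Lima, Dubai, Manila]
Visit Kigali → queue [Bogota, Dakar, Lima, Dubai, Manila]
Visit Bogota → queue [Dakar, Lima, Dubai, Manila]
Visit Dakar → queue [Lima, Dubai, Manila]
Visit Lima → queue [Dubai, Manila]
Visit Dubai → queue [Manila]
Visit Manila → queue []

Milan → Cairo → Perth → Rabat → Riga → Vilnius → Oslo → Quito → Seoul → Kigali → Bogota → Dakar → Lima → Dubai → Manila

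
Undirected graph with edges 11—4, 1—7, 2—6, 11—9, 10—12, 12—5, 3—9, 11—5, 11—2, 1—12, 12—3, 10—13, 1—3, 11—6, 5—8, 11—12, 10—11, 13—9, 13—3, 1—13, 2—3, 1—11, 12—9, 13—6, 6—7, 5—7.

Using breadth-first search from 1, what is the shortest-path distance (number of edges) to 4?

Level 0: 1
Level 1: 3, 7, 11, 12, 13
Level 2: 2, 4, 5, 6, 9, 10
Level 3: 8
4 first appears at level 2.

2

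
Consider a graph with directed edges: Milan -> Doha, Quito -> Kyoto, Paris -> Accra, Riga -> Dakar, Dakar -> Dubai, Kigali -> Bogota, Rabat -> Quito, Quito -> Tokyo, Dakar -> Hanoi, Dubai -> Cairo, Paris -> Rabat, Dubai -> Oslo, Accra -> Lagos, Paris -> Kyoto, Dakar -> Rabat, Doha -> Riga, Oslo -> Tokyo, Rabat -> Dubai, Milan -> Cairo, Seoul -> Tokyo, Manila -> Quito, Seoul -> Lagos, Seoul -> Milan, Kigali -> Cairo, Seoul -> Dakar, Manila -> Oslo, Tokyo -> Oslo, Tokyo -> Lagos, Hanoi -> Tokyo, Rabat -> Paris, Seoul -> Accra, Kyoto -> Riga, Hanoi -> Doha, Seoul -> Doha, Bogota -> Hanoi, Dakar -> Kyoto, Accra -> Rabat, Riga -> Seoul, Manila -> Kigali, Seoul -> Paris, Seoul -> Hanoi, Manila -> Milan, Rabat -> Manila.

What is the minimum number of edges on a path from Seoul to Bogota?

5

Level 0: Seoul
Level 1: Accra, Dakar, Doha, Hanoi, Lagos, Milan, Paris, Tokyo
Level 2: Cairo, Dubai, Kyoto, Oslo, Rabat, Riga
Level 3: Manila, Quito
Level 4: Kigali
Level 5: Bogota
Bogota first appears at level 5.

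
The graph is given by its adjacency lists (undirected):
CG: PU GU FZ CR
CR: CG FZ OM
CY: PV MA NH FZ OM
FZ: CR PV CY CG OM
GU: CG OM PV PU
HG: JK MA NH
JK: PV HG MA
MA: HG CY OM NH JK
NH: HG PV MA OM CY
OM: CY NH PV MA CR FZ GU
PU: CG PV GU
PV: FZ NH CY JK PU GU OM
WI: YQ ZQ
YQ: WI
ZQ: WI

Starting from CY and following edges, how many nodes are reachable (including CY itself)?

12

BFS from CY visits: CY, FZ, MA, NH, OM, PV, CG, CR, HG, JK, GU, PU
Reachable nodes: 12 of 15 total.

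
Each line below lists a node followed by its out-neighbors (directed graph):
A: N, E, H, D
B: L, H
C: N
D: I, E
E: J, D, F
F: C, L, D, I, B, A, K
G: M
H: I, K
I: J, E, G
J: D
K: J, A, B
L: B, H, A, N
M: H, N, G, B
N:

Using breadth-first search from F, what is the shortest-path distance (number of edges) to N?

2

Level 0: F
Level 1: A, B, C, D, I, K, L
Level 2: E, G, H, J, N
Level 3: M
N first appears at level 2.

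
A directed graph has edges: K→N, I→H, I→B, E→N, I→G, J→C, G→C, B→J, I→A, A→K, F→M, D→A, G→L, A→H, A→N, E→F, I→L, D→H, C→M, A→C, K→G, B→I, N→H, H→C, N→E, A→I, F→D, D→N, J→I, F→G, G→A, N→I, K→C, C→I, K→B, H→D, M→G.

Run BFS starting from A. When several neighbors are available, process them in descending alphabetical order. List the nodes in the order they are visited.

Visit A; enqueue N, K, I, H, C → queue [N, K, I, H, C]
Visit N; enqueue E → queue [K, I, H, C, E]
Visit K; enqueue G, B → queue [I, H, C, E, G, B]
Visit I; enqueue L → queue [H, C, E, G, B, L]
Visit H; enqueue D → queue [C, E, G, B, L, D]
Visit C; enqueue M → queue [E, G, B, L, D, M]
Visit E; enqueue F → queue [G, B, L, D, M, F]
Visit G → queue [B, L, D, M, F]
Visit B; enqueue J → queue [L, D, M, F, J]
Visit L → queue [D, M, F, J]
Visit D → queue [M, F, J]
Visit M → queue [F, J]
Visit F → queue [J]
Visit J → queue []

A, N, K, I, H, C, E, G, B, L, D, M, F, J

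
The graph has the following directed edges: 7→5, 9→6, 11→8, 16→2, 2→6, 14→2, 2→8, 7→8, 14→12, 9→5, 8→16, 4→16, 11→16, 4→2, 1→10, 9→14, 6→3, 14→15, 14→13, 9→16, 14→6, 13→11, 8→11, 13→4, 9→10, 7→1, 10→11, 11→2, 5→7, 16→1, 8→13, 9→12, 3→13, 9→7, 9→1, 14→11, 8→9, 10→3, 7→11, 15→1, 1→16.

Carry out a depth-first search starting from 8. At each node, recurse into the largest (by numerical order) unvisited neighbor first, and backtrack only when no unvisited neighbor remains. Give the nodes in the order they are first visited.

8 → 16 → 2 → 6 → 3 → 13 → 11 → 4 → 1 → 10 → 9 → 14 → 15 → 12 → 7 → 5

Visit 8
8 → 16
16 → 2
2 → 6
6 → 3
3 → 13
13 → 11
13 → 4
16 → 1
1 → 10
8 → 9
9 → 14
14 → 15
14 → 12
9 → 7
7 → 5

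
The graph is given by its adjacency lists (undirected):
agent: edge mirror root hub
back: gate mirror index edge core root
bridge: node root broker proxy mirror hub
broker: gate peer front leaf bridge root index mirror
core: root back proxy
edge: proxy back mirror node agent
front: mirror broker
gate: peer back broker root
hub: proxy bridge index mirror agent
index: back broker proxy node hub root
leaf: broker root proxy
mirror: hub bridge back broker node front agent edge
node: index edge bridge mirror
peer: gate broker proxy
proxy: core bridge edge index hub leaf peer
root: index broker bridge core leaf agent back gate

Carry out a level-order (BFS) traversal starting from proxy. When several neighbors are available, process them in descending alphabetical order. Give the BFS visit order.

Visit proxy; enqueue peer, leaf, index, hub, edge, core, bridge → queue [peer, leaf, index, hub, edge, core, bridge]
Visit peer; enqueue gate, broker → queue [leaf, index, hub, edge, core, bridge, gate, broker]
Visit leaf; enqueue root → queue [index, hub, edge, core, bridge, gate, broker, root]
Visit index; enqueue node, back → queue [hub, edge, core, bridge, gate, broker, root, node, back]
Visit hub; enqueue mirror, agent → queue [edge, core, bridge, gate, broker, root, node, back, mirror, agent]
Visit edge → queue [core, bridge, gate, broker, root, node, back, mirror, agent]
Visit core → queue [bridge, gate, broker, root, node, back, mirror, agent]
Visit bridge → queue [gate, broker, root, node, back, mirror, agent]
Visit gate → queue [broker, root, node, back, mirror, agent]
Visit broker; enqueue front → queue [root, node, back, mirror, agent, front]
Visit root → queue [node, back, mirror, agent, front]
Visit node → queue [back, mirror, agent, front]
Visit back → queue [mirror, agent, front]
Visit mirror → queue [agent, front]
Visit agent → queue [front]
Visit front → queue []

proxy → peer → leaf → index → hub → edge → core → bridge → gate → broker → root → node → back → mirror → agent → front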